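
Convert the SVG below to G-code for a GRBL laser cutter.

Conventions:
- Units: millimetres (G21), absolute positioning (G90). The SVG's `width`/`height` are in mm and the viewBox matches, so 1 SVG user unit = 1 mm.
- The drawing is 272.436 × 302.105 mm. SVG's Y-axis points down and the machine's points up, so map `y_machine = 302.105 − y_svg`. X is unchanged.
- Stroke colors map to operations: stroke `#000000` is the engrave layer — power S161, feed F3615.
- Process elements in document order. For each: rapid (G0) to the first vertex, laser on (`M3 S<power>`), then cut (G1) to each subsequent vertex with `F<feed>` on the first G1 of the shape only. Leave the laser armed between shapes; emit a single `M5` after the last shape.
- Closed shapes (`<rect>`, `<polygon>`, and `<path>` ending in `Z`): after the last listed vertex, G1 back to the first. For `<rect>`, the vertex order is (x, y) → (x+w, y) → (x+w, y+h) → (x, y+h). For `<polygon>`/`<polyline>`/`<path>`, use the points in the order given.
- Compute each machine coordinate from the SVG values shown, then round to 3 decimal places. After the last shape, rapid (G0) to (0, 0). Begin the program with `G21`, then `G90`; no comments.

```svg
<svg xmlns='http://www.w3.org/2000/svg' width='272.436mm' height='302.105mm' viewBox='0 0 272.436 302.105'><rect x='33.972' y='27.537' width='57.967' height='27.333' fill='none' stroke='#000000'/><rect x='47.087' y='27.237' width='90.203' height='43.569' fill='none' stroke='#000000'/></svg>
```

Since the viewBox matches the mm dimensions, user units are millimetres directly. The only transform is the Y-flip y_m = 302.105 − y_svg.

Shape 1 is a rectangle drawn with `<rect>`. Its stroke #000000 means engrave at S161, F3615. After flipping Y the toolpath is (33.972,274.568) → (91.939,274.568) → (91.939,247.235) → (33.972,247.235) → (33.972,274.568), returning to the start.

Shape 2 is a rectangle drawn with `<rect>`. Its stroke #000000 means engrave at S161, F3615. After flipping Y the toolpath is (47.087,274.868) → (137.290,274.868) → (137.290,231.299) → (47.087,231.299) → (47.087,274.868), returning to the start.

G21
G90
G0 X33.972 Y274.568
M3 S161
G1 X91.939 Y274.568 F3615
G1 X91.939 Y247.235
G1 X33.972 Y247.235
G1 X33.972 Y274.568
G0 X47.087 Y274.868
M3 S161
G1 X137.290 Y274.868 F3615
G1 X137.290 Y231.299
G1 X47.087 Y231.299
G1 X47.087 Y274.868
M5
G0 X0.000 Y0.000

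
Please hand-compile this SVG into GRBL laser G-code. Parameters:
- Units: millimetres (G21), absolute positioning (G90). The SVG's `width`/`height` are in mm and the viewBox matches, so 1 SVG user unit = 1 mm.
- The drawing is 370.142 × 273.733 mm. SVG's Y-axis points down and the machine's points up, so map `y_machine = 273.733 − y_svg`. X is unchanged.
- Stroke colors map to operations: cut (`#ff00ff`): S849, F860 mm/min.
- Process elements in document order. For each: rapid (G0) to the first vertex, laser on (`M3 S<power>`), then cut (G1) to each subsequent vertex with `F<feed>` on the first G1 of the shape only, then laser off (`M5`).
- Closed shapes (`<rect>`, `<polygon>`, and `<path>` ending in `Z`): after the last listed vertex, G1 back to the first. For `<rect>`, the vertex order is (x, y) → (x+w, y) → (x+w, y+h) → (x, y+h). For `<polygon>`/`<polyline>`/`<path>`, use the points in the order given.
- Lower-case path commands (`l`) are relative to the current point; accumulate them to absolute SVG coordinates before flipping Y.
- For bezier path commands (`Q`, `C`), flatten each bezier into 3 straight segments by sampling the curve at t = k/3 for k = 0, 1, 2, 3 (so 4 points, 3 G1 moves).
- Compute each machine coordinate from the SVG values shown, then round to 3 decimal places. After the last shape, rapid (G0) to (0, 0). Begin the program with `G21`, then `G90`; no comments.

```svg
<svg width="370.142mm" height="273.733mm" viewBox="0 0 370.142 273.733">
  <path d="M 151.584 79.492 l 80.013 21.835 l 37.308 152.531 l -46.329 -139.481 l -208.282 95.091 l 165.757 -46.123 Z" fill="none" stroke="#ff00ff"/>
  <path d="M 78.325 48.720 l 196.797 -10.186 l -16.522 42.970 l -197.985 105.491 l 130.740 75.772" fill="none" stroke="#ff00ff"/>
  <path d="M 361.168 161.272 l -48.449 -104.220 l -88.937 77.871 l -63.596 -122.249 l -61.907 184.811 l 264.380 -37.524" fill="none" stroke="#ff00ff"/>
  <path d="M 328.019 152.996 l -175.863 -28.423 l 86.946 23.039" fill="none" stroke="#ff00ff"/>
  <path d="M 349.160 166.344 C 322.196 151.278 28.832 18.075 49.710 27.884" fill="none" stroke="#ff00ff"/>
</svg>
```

G21
G90
G0 X151.584 Y194.241
M3 S849
G1 X231.597 Y172.406 F860
G1 X268.905 Y19.875
G1 X222.576 Y159.356
G1 X14.294 Y64.265
G1 X180.051 Y110.388
G1 X151.584 Y194.241
M5
G0 X78.325 Y225.013
M3 S849
G1 X275.122 Y235.199 F860
G1 X258.600 Y192.229
G1 X60.615 Y86.738
G1 X191.355 Y10.966
M5
G0 X361.168 Y112.461
M3 S849
G1 X312.719 Y216.681 F860
G1 X223.782 Y138.810
G1 X160.186 Y261.059
G1 X98.279 Y76.248
G1 X362.659 Y113.772
M5
G0 X328.019 Y120.737
M3 S849
G1 X152.156 Y149.160 F860
G1 X239.102 Y126.121
M5
G0 X349.160 Y107.389
M3 S849
G1 X254.901 Y152.162 F860
G1 X112.074 Y217.660
G1 X49.710 Y245.849
M5
G0 X0.000 Y0.000

Since the viewBox matches the mm dimensions, user units are millimetres directly. The only transform is the Y-flip y_m = 273.733 − y_svg.

Shape 1 is a closed polygon drawn with `<path>`. Its stroke #ff00ff means cut at S849, F860. After flipping Y the toolpath is (151.584,194.241) → (231.597,172.406) → (268.905,19.875) → (222.576,159.356) → (14.294,64.265) → (180.051,110.388) → (151.584,194.241), returning to the start.

Shape 2 is a open polyline drawn with `<path>`. Its stroke #ff00ff means cut at S849, F860. After flipping Y the toolpath is (78.325,225.013) → (275.122,235.199) → (258.600,192.229) → (60.615,86.738) → (191.355,10.966).

Shape 3 is a open polyline drawn with `<path>`. Its stroke #ff00ff means cut at S849, F860. After flipping Y the toolpath is (361.168,112.461) → (312.719,216.681) → (223.782,138.810) → (160.186,261.059) → (98.279,76.248) → (362.659,113.772).

Shape 4 is a open polyline drawn with `<path>`. Its stroke #ff00ff means cut at S849, F860. After flipping Y the toolpath is (328.019,120.737) → (152.156,149.160) → (239.102,126.121).

Shape 5 is a cubic bezier drawn with `<path>`. Its stroke #ff00ff means cut at S849, F860. After flipping Y the toolpath is (349.160,107.389) → (254.901,152.162) → (112.074,217.660) → (49.710,245.849).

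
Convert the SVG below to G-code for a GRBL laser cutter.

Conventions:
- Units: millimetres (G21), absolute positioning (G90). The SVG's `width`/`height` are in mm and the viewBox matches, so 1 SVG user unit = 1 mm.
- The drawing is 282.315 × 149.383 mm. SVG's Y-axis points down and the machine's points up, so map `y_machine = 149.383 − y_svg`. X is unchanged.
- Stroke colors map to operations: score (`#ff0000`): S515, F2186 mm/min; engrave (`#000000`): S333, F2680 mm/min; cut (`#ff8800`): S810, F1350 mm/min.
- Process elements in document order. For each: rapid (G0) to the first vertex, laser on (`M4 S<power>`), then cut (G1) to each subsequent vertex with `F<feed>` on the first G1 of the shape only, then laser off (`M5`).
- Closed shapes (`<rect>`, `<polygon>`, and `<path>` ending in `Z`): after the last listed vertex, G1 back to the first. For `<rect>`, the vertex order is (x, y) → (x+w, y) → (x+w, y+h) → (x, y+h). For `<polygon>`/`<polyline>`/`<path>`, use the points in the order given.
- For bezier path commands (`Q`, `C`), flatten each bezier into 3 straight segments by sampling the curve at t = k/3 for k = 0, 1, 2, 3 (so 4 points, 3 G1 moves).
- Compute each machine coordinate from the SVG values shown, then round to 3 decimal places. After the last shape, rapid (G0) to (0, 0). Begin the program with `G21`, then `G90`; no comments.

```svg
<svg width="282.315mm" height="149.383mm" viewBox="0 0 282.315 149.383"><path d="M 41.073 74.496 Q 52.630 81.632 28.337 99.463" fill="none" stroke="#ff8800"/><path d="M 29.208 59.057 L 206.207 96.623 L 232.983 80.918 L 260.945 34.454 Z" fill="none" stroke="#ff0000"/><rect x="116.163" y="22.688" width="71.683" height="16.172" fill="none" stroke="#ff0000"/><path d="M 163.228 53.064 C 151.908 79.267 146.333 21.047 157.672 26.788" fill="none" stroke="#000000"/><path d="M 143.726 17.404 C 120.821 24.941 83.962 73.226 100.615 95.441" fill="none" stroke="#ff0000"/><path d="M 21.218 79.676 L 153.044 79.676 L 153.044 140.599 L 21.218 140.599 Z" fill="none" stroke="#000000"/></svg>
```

G21
G90
G0 X41.073 Y74.887
M4 S810
G1 X44.794 Y68.941 F1350
G1 X40.549 Y60.619
G1 X28.337 Y49.920
M5
G0 X29.208 Y90.326
M4 S515
G1 X206.207 Y52.760 F2186
G1 X232.983 Y68.465
G1 X260.945 Y114.929
G1 X29.208 Y90.326
M5
G0 X116.163 Y126.695
M4 S515
G1 X187.846 Y126.695 F2186
G1 X187.846 Y110.523
G1 X116.163 Y110.523
G1 X116.163 Y126.695
M5
G0 X163.228 Y96.319
M4 S333
G1 X154.237 Y92.761 F2680
G1 X151.557 Y112.511
G1 X157.672 Y122.595
M5
G0 X143.726 Y131.979
M4 S515
G1 X118.668 Y113.334 F2186
G1 X99.301 Y82.372
G1 X100.615 Y53.942
M5
G0 X21.218 Y69.707
M4 S333
G1 X153.044 Y69.707 F2680
G1 X153.044 Y8.784
G1 X21.218 Y8.784
G1 X21.218 Y69.707
M5
G0 X0.000 Y0.000

1 u = 1 mm; y_m = 149.383 − y.

[1] `<path>` quadratic bezier, #ff8800→cut S810 F1350: (41.073,74.887) → (44.794,68.941) → (40.549,60.619) → (28.337,49.920)

[2] `<path>` closed polygon, #ff0000→score S515 F2186: (29.208,90.326) → (206.207,52.760) → (232.983,68.465) → (260.945,114.929) → (29.208,90.326) (closed)

[3] `<rect>` rectangle, #ff0000→score S515 F2186: (116.163,126.695) → (187.846,126.695) → (187.846,110.523) → (116.163,110.523) → (116.163,126.695) (closed)

[4] `<path>` cubic bezier, #000000→engrave S333 F2680: (163.228,96.319) → (154.237,92.761) → (151.557,112.511) → (157.672,122.595)

[5] `<path>` cubic bezier, #ff0000→score S515 F2186: (143.726,131.979) → (118.668,113.334) → (99.301,82.372) → (100.615,53.942)

[6] `<path>` rectangle, #000000→engrave S333 F2680: (21.218,69.707) → (153.044,69.707) → (153.044,8.784) → (21.218,8.784) → (21.218,69.707) (closed)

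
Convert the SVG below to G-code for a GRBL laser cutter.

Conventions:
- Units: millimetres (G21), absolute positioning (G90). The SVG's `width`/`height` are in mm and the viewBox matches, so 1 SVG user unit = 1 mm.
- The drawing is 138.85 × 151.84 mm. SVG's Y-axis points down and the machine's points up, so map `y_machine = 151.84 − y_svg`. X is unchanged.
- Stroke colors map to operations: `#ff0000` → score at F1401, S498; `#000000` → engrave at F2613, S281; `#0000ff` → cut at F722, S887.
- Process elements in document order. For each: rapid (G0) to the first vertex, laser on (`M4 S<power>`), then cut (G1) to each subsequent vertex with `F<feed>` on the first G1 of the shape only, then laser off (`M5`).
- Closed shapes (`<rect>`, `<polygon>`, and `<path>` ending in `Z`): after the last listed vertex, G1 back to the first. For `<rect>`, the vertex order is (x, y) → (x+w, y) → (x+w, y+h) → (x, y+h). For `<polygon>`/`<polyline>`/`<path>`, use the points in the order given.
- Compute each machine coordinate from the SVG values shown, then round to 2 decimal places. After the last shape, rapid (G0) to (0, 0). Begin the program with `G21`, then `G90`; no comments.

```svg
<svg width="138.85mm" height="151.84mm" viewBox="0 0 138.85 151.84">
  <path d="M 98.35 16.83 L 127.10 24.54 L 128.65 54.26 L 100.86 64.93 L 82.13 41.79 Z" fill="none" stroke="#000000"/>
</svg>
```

G21
G90
G0 X98.35 Y135.01
M4 S281
G1 X127.10 Y127.30 F2613
G1 X128.65 Y97.58
G1 X100.86 Y86.91
G1 X82.13 Y110.05
G1 X98.35 Y135.01
M5
G0 X0.00 Y0.00

Since the viewBox matches the mm dimensions, user units are millimetres directly. The only transform is the Y-flip y_m = 151.84 − y_svg.

Shape 1 is a regular polygon drawn with `<path>`. Its stroke #000000 means engrave at S281, F2613. After flipping Y the toolpath is (98.35,135.01) → (127.10,127.30) → (128.65,97.58) → (100.86,86.91) → (82.13,110.05) → (98.35,135.01), returning to the start.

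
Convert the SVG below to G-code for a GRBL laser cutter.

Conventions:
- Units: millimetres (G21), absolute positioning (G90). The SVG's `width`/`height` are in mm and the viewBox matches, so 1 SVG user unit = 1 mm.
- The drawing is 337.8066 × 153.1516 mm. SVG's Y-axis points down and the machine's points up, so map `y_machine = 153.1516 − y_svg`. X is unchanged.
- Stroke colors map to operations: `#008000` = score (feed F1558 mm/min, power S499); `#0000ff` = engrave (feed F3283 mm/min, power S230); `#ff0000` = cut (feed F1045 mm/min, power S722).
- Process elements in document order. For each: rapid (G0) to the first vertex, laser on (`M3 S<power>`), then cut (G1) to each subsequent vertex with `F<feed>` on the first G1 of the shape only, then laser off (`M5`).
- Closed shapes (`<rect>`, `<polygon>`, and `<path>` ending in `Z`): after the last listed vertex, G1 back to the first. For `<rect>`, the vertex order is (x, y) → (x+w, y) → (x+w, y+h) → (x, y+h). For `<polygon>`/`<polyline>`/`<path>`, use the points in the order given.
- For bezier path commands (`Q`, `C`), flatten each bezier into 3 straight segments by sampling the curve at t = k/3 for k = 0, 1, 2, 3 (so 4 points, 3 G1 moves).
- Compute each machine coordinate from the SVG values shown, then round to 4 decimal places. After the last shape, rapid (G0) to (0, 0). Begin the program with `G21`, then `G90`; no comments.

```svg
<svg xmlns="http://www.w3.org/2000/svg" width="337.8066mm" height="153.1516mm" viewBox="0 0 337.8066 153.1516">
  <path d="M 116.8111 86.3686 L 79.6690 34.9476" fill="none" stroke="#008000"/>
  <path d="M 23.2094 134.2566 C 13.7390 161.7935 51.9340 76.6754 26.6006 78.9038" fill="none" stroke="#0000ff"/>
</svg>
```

1 u = 1 mm; y_m = 153.1516 − y.

[1] `<path>` line segment, #008000→score S499 F1558: (116.8111,66.7830) → (79.6690,118.2040)

[2] `<path>` cubic bezier, #0000ff→engrave S230 F3283: (23.2094,18.8950) → (25.5092,21.5023) → (34.8762,54.7682) → (26.6006,74.2478)

G21
G90
G0 X116.8111 Y66.7830
M3 S499
G1 X79.6690 Y118.2040 F1558
M5
G0 X23.2094 Y18.8950
M3 S230
G1 X25.5092 Y21.5023 F3283
G1 X34.8762 Y54.7682
G1 X26.6006 Y74.2478
M5
G0 X0.0000 Y0.0000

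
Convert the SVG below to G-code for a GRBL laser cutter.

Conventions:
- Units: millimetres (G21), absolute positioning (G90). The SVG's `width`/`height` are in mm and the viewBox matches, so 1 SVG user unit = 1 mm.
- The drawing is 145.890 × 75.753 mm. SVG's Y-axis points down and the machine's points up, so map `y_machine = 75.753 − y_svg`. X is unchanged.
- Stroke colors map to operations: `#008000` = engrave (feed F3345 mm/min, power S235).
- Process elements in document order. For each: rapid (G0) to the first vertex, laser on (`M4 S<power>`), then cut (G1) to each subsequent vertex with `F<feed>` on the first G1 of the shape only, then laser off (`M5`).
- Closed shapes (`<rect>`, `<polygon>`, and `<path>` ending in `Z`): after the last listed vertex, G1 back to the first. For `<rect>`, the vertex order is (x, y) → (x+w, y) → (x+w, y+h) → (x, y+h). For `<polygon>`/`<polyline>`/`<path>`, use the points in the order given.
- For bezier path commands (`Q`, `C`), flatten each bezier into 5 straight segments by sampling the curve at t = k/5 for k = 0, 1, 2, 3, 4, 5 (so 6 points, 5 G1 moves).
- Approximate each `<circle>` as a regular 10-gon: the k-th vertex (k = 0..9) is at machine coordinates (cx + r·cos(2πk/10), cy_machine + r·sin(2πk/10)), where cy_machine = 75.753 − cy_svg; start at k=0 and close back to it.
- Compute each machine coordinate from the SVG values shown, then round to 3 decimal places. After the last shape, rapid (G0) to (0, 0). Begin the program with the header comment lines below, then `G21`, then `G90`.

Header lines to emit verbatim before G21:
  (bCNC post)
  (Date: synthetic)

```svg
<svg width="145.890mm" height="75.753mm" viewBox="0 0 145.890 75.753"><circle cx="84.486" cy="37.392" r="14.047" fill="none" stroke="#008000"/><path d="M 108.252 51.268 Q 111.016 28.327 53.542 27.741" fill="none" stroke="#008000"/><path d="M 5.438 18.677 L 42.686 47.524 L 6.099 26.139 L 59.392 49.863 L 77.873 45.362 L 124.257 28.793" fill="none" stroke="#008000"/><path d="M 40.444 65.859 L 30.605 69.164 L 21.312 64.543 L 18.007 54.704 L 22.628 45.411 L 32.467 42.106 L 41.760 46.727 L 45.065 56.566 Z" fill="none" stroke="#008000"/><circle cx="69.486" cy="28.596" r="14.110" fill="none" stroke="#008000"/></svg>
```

(bCNC post)
(Date: synthetic)
G21
G90
G0 X98.533 Y38.361
M4 S235
G1 X95.850 Y46.618 F3345
G1 X88.827 Y51.720
G1 X80.145 Y51.720
G1 X73.122 Y46.618
G1 X70.439 Y38.361
G1 X73.122 Y30.104
G1 X80.145 Y25.002
G1 X88.827 Y25.002
G1 X95.850 Y30.104
G1 X98.533 Y38.361
M5
G0 X108.252 Y24.485
M4 S235
G1 X106.948 Y32.767 F3345
G1 X100.825 Y39.261
G1 X89.883 Y43.966
G1 X74.122 Y46.883
G1 X53.542 Y48.012
M5
G0 X5.438 Y57.076
M4 S235
G1 X42.686 Y28.229 F3345
G1 X6.099 Y49.614
G1 X59.392 Y25.890
G1 X77.873 Y30.391
G1 X124.257 Y46.960
M5
G0 X40.444 Y9.894
M4 S235
G1 X30.605 Y6.589 F3345
G1 X21.312 Y11.210
G1 X18.007 Y21.049
G1 X22.628 Y30.342
G1 X32.467 Y33.647
G1 X41.760 Y29.026
G1 X45.065 Y19.187
G1 X40.444 Y9.894
M5
G0 X83.596 Y47.157
M4 S235
G1 X80.901 Y55.451 F3345
G1 X73.846 Y60.576
G1 X65.126 Y60.576
G1 X58.071 Y55.451
G1 X55.376 Y47.157
G1 X58.071 Y38.863
G1 X65.126 Y33.738
G1 X73.846 Y33.738
G1 X80.901 Y38.863
G1 X83.596 Y47.157
M5
G0 X0.000 Y0.000

Since the viewBox matches the mm dimensions, user units are millimetres directly. The only transform is the Y-flip y_m = 75.753 − y_svg.

Shape 1 is a circle drawn with `<circle>`. Its stroke #008000 means engrave at S235, F3345. After flipping Y the toolpath is (98.533,38.361) → (95.850,46.618) → (88.827,51.720) → (80.145,51.720) → (73.122,46.618) → (70.439,38.361) → (73.122,30.104) → (80.145,25.002) → (88.827,25.002) → (95.850,30.104) → (98.533,38.361), returning to the start.

Shape 2 is a quadratic bezier drawn with `<path>`. Its stroke #008000 means engrave at S235, F3345. After flipping Y the toolpath is (108.252,24.485) → (106.948,32.767) → (100.825,39.261) → (89.883,43.966) → (74.122,46.883) → (53.542,48.012).

Shape 3 is a open polyline drawn with `<path>`. Its stroke #008000 means engrave at S235, F3345. After flipping Y the toolpath is (5.438,57.076) → (42.686,28.229) → (6.099,49.614) → (59.392,25.890) → (77.873,30.391) → (124.257,46.960).

Shape 4 is a regular polygon drawn with `<path>`. Its stroke #008000 means engrave at S235, F3345. After flipping Y the toolpath is (40.444,9.894) → (30.605,6.589) → (21.312,11.210) → (18.007,21.049) → (22.628,30.342) → (32.467,33.647) → (41.760,29.026) → (45.065,19.187) → (40.444,9.894), returning to the start.

Shape 5 is a circle drawn with `<circle>`. Its stroke #008000 means engrave at S235, F3345. After flipping Y the toolpath is (83.596,47.157) → (80.901,55.451) → (73.846,60.576) → (65.126,60.576) → (58.071,55.451) → (55.376,47.157) → (58.071,38.863) → (65.126,33.738) → (73.846,33.738) → (80.901,38.863) → (83.596,47.157), returning to the start.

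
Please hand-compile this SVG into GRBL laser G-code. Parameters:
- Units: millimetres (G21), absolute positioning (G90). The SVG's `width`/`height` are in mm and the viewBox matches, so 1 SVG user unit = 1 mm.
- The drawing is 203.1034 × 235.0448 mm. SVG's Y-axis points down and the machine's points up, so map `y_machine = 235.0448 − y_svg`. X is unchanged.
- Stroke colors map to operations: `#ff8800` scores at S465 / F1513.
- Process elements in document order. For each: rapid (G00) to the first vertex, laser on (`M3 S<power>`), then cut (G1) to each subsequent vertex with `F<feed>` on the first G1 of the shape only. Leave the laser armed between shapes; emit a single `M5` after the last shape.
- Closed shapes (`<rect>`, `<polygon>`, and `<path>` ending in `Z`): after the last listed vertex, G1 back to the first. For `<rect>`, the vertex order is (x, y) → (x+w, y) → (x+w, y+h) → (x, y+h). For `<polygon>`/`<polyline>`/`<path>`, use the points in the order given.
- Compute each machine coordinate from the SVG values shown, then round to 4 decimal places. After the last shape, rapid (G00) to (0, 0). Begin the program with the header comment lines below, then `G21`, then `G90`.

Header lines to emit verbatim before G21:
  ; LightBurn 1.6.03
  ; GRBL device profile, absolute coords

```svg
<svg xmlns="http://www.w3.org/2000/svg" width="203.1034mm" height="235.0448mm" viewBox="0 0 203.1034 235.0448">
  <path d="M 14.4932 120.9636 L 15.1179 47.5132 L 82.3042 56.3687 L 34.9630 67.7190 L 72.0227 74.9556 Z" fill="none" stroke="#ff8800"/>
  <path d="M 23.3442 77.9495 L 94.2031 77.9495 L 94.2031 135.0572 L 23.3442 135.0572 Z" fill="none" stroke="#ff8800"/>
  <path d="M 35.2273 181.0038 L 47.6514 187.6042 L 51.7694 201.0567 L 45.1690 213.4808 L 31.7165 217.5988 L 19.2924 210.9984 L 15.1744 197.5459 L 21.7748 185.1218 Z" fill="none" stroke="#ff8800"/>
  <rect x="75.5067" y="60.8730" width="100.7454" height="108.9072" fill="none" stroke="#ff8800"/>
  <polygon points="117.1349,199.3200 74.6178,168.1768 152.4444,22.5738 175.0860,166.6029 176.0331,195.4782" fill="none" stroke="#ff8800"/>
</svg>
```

1 u = 1 mm; y_m = 235.0448 − y.

[1] `<path>` closed polygon, #ff8800→score S465 F1513: (14.4932,114.0812) → (15.1179,187.5316) → (82.3042,178.6761) → (34.9630,167.3258) → (72.0227,160.0892) → (14.4932,114.0812) (closed)

[2] `<path>` rectangle, #ff8800→score S465 F1513: (23.3442,157.0953) → (94.2031,157.0953) → (94.2031,99.9876) → (23.3442,99.9876) → (23.3442,157.0953) (closed)

[3] `<path>` regular polygon, #ff8800→score S465 F1513: (35.2273,54.0410) → (47.6514,47.4406) → (51.7694,33.9881) → (45.1690,21.5640) → (31.7165,17.4460) → (19.2924,24.0464) → (15.1744,37.4989) → (21.7748,49.9230) → (35.2273,54.0410) (closed)

[4] `<rect>` rectangle, #ff8800→score S465 F1513: (75.5067,174.1718) → (176.2521,174.1718) → (176.2521,65.2646) → (75.5067,65.2646) → (75.5067,174.1718) (closed)

[5] `<polygon>` closed polygon, #ff8800→score S465 F1513: (117.1349,35.7248) → (74.6178,66.8680) → (152.4444,212.4710) → (175.0860,68.4419) → (176.0331,39.5666) → (117.1349,35.7248) (closed)

; LightBurn 1.6.03
; GRBL device profile, absolute coords
G21
G90
G00 X14.4932 Y114.0812
M3 S465
G1 X15.1179 Y187.5316 F1513
G1 X82.3042 Y178.6761
G1 X34.9630 Y167.3258
G1 X72.0227 Y160.0892
G1 X14.4932 Y114.0812
G00 X23.3442 Y157.0953
M3 S465
G1 X94.2031 Y157.0953 F1513
G1 X94.2031 Y99.9876
G1 X23.3442 Y99.9876
G1 X23.3442 Y157.0953
G00 X35.2273 Y54.0410
M3 S465
G1 X47.6514 Y47.4406 F1513
G1 X51.7694 Y33.9881
G1 X45.1690 Y21.5640
G1 X31.7165 Y17.4460
G1 X19.2924 Y24.0464
G1 X15.1744 Y37.4989
G1 X21.7748 Y49.9230
G1 X35.2273 Y54.0410
G00 X75.5067 Y174.1718
M3 S465
G1 X176.2521 Y174.1718 F1513
G1 X176.2521 Y65.2646
G1 X75.5067 Y65.2646
G1 X75.5067 Y174.1718
G00 X117.1349 Y35.7248
M3 S465
G1 X74.6178 Y66.8680 F1513
G1 X152.4444 Y212.4710
G1 X175.0860 Y68.4419
G1 X176.0331 Y39.5666
G1 X117.1349 Y35.7248
M5
G00 X0.0000 Y0.0000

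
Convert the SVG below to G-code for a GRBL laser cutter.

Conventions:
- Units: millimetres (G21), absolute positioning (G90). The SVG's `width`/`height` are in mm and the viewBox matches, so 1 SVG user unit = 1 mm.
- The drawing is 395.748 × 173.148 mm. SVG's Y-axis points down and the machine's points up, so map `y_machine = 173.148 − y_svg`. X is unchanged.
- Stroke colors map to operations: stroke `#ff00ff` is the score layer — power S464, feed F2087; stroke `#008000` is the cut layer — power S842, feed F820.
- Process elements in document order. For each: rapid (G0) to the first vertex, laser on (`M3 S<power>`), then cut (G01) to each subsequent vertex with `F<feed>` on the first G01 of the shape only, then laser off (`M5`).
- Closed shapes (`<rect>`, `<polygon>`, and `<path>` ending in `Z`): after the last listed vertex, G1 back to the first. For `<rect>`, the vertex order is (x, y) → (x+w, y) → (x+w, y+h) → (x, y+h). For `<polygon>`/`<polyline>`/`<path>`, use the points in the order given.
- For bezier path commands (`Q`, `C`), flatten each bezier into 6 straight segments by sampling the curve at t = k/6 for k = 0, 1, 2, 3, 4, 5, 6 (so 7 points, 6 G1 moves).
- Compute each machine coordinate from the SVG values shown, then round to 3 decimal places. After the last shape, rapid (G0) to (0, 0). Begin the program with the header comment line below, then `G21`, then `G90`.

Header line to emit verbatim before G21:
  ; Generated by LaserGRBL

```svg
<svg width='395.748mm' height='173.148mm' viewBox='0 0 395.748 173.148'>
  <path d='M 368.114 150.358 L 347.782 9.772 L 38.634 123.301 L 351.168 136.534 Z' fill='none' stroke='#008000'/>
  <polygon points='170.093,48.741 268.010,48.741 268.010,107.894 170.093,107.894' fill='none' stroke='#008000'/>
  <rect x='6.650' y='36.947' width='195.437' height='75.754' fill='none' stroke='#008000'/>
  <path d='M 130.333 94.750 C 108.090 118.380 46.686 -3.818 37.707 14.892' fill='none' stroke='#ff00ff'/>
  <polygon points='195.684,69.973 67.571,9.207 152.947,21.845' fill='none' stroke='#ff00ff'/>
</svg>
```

; Generated by LaserGRBL
G21
G90
G0 X368.114 Y22.790
M3 S842
G01 X347.782 Y163.376 F820
G01 X38.634 Y49.847
G01 X351.168 Y36.614
G01 X368.114 Y22.790
M5
G0 X170.093 Y124.407
M3 S842
G01 X268.010 Y124.407 F820
G01 X268.010 Y65.254
G01 X170.093 Y65.254
G01 X170.093 Y124.407
M5
G0 X6.650 Y136.201
M3 S842
G01 X202.087 Y136.201 F820
G01 X202.087 Y60.447
G01 X6.650 Y60.447
G01 X6.650 Y136.201
M5
G0 X130.333 Y78.398
M3 S464
G01 X116.372 Y77.408 F2087
G01 X98.428 Y92.757
G01 X79.046 Y116.482
G01 X60.769 Y140.617
G01 X46.141 Y157.196
G01 X37.707 Y158.256
M5
G0 X195.684 Y103.175
M3 S464
G01 X67.571 Y163.941 F2087
G01 X152.947 Y151.303
G01 X195.684 Y103.175
M5
G0 X0.000 Y0.000

viewBox `0 0 395.748 173.148` with mm width/height → 1 unit = 1 mm. Flip: y_m = 173.148 − y_svg.

**Shape 1** — `<path>` closed polygon, stroke `#008000` → cut (S842, F820). Machine vertices: (368.114,22.790) → (347.782,163.376) → (38.634,49.847) → (351.168,36.614) → (368.114,22.790). Closed: final G1 returns to the first vertex.

**Shape 2** — `<polygon>` rectangle, stroke `#008000` → cut (S842, F820). Machine vertices: (170.093,124.407) → (268.010,124.407) → (268.010,65.254) → (170.093,65.254) → (170.093,124.407). Closed: final G1 returns to the first vertex.

**Shape 3** — `<rect>` rectangle, stroke `#008000` → cut (S842, F820). Machine vertices: (6.650,136.201) → (202.087,136.201) → (202.087,60.447) → (6.650,60.447) → (6.650,136.201). Closed: final G1 returns to the first vertex.

**Shape 4** — `<path>` cubic bezier, stroke `#ff00ff` → score (S464, F2087). Control points (SVG): P0=(130.333,94.750), P1=(108.090,118.380), P2=(46.686,-3.818), P3=(37.707,14.892); sampled at t=k/6. Machine vertices: (130.333,78.398) → (116.372,77.408) → (98.428,92.757) → (79.046,116.482) → (60.769,140.617) → (46.141,157.196) → (37.707,158.256). Open path.

**Shape 5** — `<polygon>` closed polygon, stroke `#ff00ff` → score (S464, F2087). Machine vertices: (195.684,103.175) → (67.571,163.941) → (152.947,151.303) → (195.684,103.175). Closed: final G1 returns to the first vertex.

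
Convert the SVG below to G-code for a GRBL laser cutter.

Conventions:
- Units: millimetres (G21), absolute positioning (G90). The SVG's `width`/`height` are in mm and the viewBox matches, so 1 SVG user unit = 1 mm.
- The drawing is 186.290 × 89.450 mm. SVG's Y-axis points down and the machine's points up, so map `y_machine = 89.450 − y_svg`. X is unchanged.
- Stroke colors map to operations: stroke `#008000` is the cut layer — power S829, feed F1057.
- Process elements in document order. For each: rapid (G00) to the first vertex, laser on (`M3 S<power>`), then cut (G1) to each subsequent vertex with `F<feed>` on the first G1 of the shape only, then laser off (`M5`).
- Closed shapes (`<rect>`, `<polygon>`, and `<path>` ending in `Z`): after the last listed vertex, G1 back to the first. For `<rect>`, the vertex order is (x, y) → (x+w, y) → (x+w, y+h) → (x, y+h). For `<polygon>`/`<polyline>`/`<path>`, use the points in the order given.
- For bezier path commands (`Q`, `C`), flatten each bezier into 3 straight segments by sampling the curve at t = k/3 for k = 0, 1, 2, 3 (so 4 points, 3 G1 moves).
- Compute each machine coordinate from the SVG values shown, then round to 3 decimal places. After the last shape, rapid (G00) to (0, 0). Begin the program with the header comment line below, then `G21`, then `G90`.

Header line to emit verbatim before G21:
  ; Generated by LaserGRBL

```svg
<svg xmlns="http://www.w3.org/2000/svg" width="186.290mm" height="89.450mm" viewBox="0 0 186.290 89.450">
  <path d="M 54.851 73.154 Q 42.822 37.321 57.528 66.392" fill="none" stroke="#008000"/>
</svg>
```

viewBox `0 0 186.290 89.450` with mm width/height → 1 unit = 1 mm. Flip: y_m = 89.450 − y_svg.

**Shape 1** — `<path>` quadratic bezier, stroke `#008000` → cut (S829, F1057). Control points (SVG): P0=(54.851,73.154), P1=(42.822,37.321), P2=(57.528,66.392); sampled at t=k/3. Machine vertices: (54.851,16.296) → (49.802,32.973) → (50.695,35.227) → (57.528,23.058). Open path.

; Generated by LaserGRBL
G21
G90
G00 X54.851 Y16.296
M3 S829
G1 X49.802 Y32.973 F1057
G1 X50.695 Y35.227
G1 X57.528 Y23.058
M5
G00 X0.000 Y0.000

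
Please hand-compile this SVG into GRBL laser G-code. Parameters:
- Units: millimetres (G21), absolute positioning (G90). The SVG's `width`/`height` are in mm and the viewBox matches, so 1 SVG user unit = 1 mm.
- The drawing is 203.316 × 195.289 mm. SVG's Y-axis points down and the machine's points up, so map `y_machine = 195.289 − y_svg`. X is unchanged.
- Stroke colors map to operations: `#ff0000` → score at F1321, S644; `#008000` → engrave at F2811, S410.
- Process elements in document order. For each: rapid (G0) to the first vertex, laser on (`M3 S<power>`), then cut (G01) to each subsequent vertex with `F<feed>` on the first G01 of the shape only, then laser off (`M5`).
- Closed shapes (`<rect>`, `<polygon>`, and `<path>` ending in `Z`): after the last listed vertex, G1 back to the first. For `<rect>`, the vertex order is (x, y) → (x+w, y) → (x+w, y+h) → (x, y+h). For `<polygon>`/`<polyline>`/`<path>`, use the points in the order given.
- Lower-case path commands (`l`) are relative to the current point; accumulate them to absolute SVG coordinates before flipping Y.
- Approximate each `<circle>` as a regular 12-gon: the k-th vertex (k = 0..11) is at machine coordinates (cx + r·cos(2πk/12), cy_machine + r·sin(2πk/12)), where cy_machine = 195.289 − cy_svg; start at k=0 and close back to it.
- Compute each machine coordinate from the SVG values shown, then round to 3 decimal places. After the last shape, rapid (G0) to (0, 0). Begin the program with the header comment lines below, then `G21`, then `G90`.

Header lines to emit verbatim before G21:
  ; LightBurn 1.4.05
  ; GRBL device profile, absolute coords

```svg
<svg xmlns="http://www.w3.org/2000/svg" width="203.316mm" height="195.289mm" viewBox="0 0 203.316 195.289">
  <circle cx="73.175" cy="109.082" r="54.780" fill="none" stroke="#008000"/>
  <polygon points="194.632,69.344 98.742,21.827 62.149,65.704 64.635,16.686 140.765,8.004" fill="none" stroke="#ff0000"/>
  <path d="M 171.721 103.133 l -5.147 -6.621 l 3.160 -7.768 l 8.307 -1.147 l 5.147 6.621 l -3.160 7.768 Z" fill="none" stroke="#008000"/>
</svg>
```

1 u = 1 mm; y_m = 195.289 − y.

[1] `<circle>` circle, #008000→engrave S410 F2811: (127.955,86.207) → (120.616,113.597) → (100.565,133.648) → (73.175,140.987) → (45.785,133.648) → (25.734,113.597) → (18.395,86.207) → (25.734,58.817) → (45.785,38.766) → (73.175,31.427) → (100.565,38.766) → (120.616,58.817) → (127.955,86.207) (closed)

[2] `<polygon>` closed polygon, #ff0000→score S644 F1321: (194.632,125.945) → (98.742,173.462) → (62.149,129.585) → (64.635,178.603) → (140.765,187.285) → (194.632,125.945) (closed)

[3] `<path>` regular polygon, #008000→engrave S410 F2811: (171.721,92.156) → (166.574,98.777) → (169.734,106.545) → (178.041,107.692) → (183.188,101.071) → (180.028,93.303) → (171.721,92.156) (closed)

; LightBurn 1.4.05
; GRBL device profile, absolute coords
G21
G90
G0 X127.955 Y86.207
M3 S410
G01 X120.616 Y113.597 F2811
G01 X100.565 Y133.648
G01 X73.175 Y140.987
G01 X45.785 Y133.648
G01 X25.734 Y113.597
G01 X18.395 Y86.207
G01 X25.734 Y58.817
G01 X45.785 Y38.766
G01 X73.175 Y31.427
G01 X100.565 Y38.766
G01 X120.616 Y58.817
G01 X127.955 Y86.207
M5
G0 X194.632 Y125.945
M3 S644
G01 X98.742 Y173.462 F1321
G01 X62.149 Y129.585
G01 X64.635 Y178.603
G01 X140.765 Y187.285
G01 X194.632 Y125.945
M5
G0 X171.721 Y92.156
M3 S410
G01 X166.574 Y98.777 F2811
G01 X169.734 Y106.545
G01 X178.041 Y107.692
G01 X183.188 Y101.071
G01 X180.028 Y93.303
G01 X171.721 Y92.156
M5
G0 X0.000 Y0.000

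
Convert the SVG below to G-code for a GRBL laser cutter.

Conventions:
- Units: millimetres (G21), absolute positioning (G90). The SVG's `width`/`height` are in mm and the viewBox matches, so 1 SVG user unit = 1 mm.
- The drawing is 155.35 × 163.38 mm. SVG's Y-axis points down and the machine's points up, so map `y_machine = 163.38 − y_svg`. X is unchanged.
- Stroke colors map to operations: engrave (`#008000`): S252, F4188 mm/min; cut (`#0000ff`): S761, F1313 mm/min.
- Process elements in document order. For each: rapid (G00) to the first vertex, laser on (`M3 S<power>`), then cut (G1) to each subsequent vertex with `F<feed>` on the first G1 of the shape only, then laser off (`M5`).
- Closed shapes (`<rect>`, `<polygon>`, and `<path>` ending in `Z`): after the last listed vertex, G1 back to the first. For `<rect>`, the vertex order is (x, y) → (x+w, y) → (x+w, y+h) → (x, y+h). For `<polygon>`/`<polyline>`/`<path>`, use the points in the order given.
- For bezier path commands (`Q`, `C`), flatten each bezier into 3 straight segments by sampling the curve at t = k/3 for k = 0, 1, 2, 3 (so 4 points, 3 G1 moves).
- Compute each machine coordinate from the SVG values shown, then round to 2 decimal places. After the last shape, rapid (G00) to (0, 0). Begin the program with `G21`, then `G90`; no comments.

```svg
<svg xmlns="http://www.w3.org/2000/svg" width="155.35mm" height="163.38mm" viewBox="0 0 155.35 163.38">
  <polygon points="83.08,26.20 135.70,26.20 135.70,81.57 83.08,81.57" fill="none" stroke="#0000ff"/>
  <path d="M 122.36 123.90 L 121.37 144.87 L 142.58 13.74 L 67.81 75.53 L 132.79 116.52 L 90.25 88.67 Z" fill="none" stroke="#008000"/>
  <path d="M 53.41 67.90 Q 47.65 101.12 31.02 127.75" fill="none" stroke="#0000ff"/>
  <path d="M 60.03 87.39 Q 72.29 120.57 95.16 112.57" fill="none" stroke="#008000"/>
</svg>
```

viewBox `0 0 155.35 163.38` with mm width/height → 1 unit = 1 mm. Flip: y_m = 163.38 − y_svg.

**Shape 1** — `<polygon>` rectangle, stroke `#0000ff` → cut (S761, F1313). Machine vertices: (83.08,137.18) → (135.70,137.18) → (135.70,81.81) → (83.08,81.81) → (83.08,137.18). Closed: final G1 returns to the first vertex.

**Shape 2** — `<path>` closed polygon, stroke `#008000` → engrave (S252, F4188). Machine vertices: (122.36,39.48) → (121.37,18.51) → (142.58,149.64) → (67.81,87.85) → (132.79,46.86) → (90.25,74.71) → (122.36,39.48). Closed: final G1 returns to the first vertex.

**Shape 3** — `<path>` quadratic bezier, stroke `#0000ff` → cut (S761, F1313). Control points (SVG): P0=(53.41,67.90), P1=(47.65,101.12), P2=(31.02,127.75); sampled at t=k/3. Machine vertices: (53.41,95.48) → (48.36,74.07) → (40.90,54.12) → (31.02,35.63). Open path.

**Shape 4** — `<path>` quadratic bezier, stroke `#008000` → engrave (S252, F4188). Control points (SVG): P0=(60.03,87.39), P1=(72.29,120.57), P2=(95.16,112.57); sampled at t=k/3. Machine vertices: (60.03,75.99) → (69.38,58.45) → (81.09,50.05) → (95.16,50.81). Open path.

G21
G90
G00 X83.08 Y137.18
M3 S761
G1 X135.70 Y137.18 F1313
G1 X135.70 Y81.81
G1 X83.08 Y81.81
G1 X83.08 Y137.18
M5
G00 X122.36 Y39.48
M3 S252
G1 X121.37 Y18.51 F4188
G1 X142.58 Y149.64
G1 X67.81 Y87.85
G1 X132.79 Y46.86
G1 X90.25 Y74.71
G1 X122.36 Y39.48
M5
G00 X53.41 Y95.48
M3 S761
G1 X48.36 Y74.07 F1313
G1 X40.90 Y54.12
G1 X31.02 Y35.63
M5
G00 X60.03 Y75.99
M3 S252
G1 X69.38 Y58.45 F4188
G1 X81.09 Y50.05
G1 X95.16 Y50.81
M5
G00 X0.00 Y0.00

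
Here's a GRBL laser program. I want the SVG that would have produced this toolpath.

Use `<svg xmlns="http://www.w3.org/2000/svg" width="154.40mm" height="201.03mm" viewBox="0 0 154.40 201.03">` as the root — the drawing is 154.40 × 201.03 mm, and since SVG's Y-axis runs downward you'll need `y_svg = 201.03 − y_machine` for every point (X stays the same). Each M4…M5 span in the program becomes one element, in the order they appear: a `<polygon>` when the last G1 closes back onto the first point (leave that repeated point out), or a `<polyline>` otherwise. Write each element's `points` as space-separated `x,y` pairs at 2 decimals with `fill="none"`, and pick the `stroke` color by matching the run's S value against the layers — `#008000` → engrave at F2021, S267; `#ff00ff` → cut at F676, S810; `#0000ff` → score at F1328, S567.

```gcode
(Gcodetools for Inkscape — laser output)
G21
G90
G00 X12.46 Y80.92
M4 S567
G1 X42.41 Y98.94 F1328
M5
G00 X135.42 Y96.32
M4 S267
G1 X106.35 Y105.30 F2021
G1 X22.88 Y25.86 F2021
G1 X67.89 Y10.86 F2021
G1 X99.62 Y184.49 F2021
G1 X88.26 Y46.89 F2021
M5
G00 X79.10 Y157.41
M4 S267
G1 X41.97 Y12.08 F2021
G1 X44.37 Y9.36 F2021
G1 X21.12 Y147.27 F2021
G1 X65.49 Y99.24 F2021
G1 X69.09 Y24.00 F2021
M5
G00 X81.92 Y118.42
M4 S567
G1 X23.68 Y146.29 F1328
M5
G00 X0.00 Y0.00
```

<svg xmlns="http://www.w3.org/2000/svg" width="154.40mm" height="201.03mm" viewBox="0 0 154.40 201.03">
  <polyline points="12.46,120.11 42.41,102.09" fill="none" stroke="#0000ff"/>
  <polyline points="135.42,104.71 106.35,95.73 22.88,175.17 67.89,190.17 99.62,16.54 88.26,154.14" fill="none" stroke="#008000"/>
  <polyline points="79.10,43.62 41.97,188.95 44.37,191.67 21.12,53.76 65.49,101.79 69.09,177.03" fill="none" stroke="#008000"/>
  <polyline points="81.92,82.61 23.68,54.74" fill="none" stroke="#0000ff"/>
</svg>

y_svg = 201.03 − y_m.

[1] S567→`#0000ff` (score); open run; points: 12.46,120.11 42.41,102.09

[2] S267→`#008000` (engrave); open run; points: 135.42,104.71 106.35,95.73 22.88,175.17 67.89,190.17 99.62,16.54 88.26,154.14

[3] S267→`#008000` (engrave); open run; points: 79.10,43.62 41.97,188.95 44.37,191.67 21.12,53.76 65.49,101.79 69.09,177.03

[4] S567→`#0000ff` (score); open run; points: 81.92,82.61 23.68,54.74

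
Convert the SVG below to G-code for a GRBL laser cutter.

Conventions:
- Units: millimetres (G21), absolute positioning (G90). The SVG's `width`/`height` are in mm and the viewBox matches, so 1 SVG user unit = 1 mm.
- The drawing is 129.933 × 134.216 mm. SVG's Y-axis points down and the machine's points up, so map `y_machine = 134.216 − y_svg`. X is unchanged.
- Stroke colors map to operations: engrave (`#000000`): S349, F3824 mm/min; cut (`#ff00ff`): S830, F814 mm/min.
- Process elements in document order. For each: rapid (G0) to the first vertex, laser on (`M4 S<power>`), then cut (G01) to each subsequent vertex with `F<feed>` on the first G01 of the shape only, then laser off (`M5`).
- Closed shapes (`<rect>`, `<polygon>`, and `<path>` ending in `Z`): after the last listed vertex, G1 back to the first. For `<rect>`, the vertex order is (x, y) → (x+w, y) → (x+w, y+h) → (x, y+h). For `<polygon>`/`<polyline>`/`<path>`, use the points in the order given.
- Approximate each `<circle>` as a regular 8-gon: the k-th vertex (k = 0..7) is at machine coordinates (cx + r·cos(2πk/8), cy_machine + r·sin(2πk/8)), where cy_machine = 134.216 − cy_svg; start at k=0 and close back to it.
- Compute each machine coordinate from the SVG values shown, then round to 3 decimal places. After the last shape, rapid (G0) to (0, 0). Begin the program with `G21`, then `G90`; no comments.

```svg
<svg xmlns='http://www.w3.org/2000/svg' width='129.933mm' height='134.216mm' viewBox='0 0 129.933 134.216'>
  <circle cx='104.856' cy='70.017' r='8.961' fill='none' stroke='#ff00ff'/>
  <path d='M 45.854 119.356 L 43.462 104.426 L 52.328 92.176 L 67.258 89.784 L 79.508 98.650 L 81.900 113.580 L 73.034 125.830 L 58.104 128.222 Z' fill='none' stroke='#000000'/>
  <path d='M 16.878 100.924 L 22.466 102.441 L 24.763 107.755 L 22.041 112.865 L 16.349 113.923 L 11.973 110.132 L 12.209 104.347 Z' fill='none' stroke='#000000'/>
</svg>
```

G21
G90
G0 X113.817 Y64.199
M4 S830
G01 X111.192 Y70.535 F814
G01 X104.856 Y73.160
G01 X98.520 Y70.535
G01 X95.895 Y64.199
G01 X98.520 Y57.863
G01 X104.856 Y55.238
G01 X111.192 Y57.863
G01 X113.817 Y64.199
M5
G0 X45.854 Y14.860
M4 S349
G01 X43.462 Y29.790 F3824
G01 X52.328 Y42.040
G01 X67.258 Y44.432
G01 X79.508 Y35.566
G01 X81.900 Y20.636
G01 X73.034 Y8.386
G01 X58.104 Y5.994
G01 X45.854 Y14.860
M5
G0 X16.878 Y33.292
M4 S349
G01 X22.466 Y31.775 F3824
G01 X24.763 Y26.461
G01 X22.041 Y21.351
G01 X16.349 Y20.293
G01 X11.973 Y24.084
G01 X12.209 Y29.869
G01 X16.878 Y33.292
M5
G0 X0.000 Y0.000

1 u = 1 mm; y_m = 134.216 − y.

[1] `<circle>` circle, #ff00ff→cut S830 F814: (113.817,64.199) → (111.192,70.535) → (104.856,73.160) → (98.520,70.535) → (95.895,64.199) → (98.520,57.863) → (104.856,55.238) → (111.192,57.863) → (113.817,64.199) (closed)

[2] `<path>` regular polygon, #000000→engrave S349 F3824: (45.854,14.860) → (43.462,29.790) → (52.328,42.040) → (67.258,44.432) → (79.508,35.566) → (81.900,20.636) → (73.034,8.386) → (58.104,5.994) → (45.854,14.860) (closed)

[3] `<path>` regular polygon, #000000→engrave S349 F3824: (16.878,33.292) → (22.466,31.775) → (24.763,26.461) → (22.041,21.351) → (16.349,20.293) → (11.973,24.084) → (12.209,29.869) → (16.878,33.292) (closed)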